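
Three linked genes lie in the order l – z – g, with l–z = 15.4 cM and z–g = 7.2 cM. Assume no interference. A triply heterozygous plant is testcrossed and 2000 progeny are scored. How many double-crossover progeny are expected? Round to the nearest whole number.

Map distances give recombination frequencies of 0.154 and 0.072 for the two intervals.
With no interference, expected double-crossover frequency = 0.154 × 0.072 = 0.01109.
Expected number = 0.01109 × 2000 = 22.18 ≈ 22.

22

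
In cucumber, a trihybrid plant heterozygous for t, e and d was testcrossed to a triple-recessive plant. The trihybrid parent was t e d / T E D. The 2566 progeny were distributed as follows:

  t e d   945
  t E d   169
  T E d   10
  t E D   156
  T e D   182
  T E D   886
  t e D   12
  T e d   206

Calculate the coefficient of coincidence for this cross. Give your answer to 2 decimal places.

0.39

The two rarest classes, t e D and T E d, are the double crossovers. Comparing them with the parentals, only the d allele has switched, so d is the middle locus and the order is t – d – e.
t–d: (362 + 22)/2566 = 0.1496; d–e: (351 + 22)/2566 = 0.1454.
Expected DCO frequency = 0.1496 × 0.1454 ≈ 0.02175; observed = 22/2566 ≈ 0.00857.
Coefficient of coincidence = 0.00857/0.02175 ≈ 0.39.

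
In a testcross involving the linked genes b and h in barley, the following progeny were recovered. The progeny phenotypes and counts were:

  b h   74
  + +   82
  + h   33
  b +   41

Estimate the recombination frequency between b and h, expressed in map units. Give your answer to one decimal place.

The two most frequent classes, + + (82) and b h (74), are the parental types, so the F1 was + + / b h.
The recombinant classes are + h and b +: 33 + 41 = 74.
Recombination frequency = 74/230 = 0.3217 ≈ 32.2%, i.e. 32.2 map units.

32.2 map units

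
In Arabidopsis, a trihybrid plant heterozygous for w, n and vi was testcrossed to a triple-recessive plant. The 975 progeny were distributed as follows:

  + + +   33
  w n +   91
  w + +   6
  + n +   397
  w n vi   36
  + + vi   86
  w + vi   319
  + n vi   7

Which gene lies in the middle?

vi

The two most frequent reciprocal classes, + n + and w + vi, are the parental types, so the F1 was + n + / w + vi.
The two rarest classes, + n vi and w + +, are the double crossovers. Comparing them with the parentals, only the vi allele has switched, so vi is the middle locus and the order is n – vi – w.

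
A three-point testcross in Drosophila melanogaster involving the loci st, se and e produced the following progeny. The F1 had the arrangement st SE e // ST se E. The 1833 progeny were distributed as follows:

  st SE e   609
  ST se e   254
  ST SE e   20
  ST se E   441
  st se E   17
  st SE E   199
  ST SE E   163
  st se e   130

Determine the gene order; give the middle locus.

The two rarest classes, ST SE e and st se E, are the double crossovers. Comparing them with the parentals, only the st allele has switched, so st is the middle locus and the order is se – st – e.

st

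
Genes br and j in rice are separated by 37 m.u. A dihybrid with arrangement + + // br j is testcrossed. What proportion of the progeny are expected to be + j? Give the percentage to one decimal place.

A map distance of 37 m.u. corresponds to a recombination frequency of 0.370.
The F1 is + + / br j, so + j is a recombinant gamete class with expected frequency r/2 = 0.370/2 = 0.1850.
That is 0.1850 = 18.5% of the progeny.

18.5%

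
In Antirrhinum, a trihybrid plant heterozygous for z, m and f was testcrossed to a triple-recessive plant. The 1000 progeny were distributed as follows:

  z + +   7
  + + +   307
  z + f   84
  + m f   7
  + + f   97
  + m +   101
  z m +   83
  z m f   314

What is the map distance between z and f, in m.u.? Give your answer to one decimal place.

The two most frequent reciprocal classes, + + + and z m f, are the parental types, so the F1 was + + + / z m f.
The two rarest classes, z + + and + m f, are the double crossovers. Comparing them with the parentals, only the z allele has switched, so z is the middle locus and the order is f – z – m.
Crossovers in the f–z interval produce the single-crossover classes + + f and z m + (97 + 83 = 180) plus the double crossovers (14).
RF(f–z) = (180 + 14) / 1000 = 194/1000 = 0.1940 → 19.4 m.u.

19.4 m.u.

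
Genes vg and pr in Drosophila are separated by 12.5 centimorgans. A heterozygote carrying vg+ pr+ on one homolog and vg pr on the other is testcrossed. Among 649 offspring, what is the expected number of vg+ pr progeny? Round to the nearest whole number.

41

A map distance of 12.5 centimorgans corresponds to a recombination frequency of 0.125.
The F1 is vg+ pr+ / vg pr, so vg+ pr is a recombinant gamete class with expected frequency r/2 = 0.125/2 = 0.0625.
Expected number = 0.0625 × 649 = 40.56 ≈ 41.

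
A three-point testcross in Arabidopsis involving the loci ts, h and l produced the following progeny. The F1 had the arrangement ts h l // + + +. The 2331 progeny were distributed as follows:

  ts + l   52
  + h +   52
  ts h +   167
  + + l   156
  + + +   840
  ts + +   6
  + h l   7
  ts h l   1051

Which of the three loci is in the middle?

ts

The two rarest classes, + h l and ts + +, are the double crossovers. Comparing them with the parentals, only the ts allele has switched, so ts is the middle locus and the order is l – ts – h.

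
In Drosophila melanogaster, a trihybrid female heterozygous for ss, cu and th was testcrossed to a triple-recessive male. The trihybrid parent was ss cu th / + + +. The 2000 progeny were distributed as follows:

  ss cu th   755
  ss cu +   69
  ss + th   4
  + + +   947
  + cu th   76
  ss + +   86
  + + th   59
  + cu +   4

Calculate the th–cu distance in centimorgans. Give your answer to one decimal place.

6.8 centimorgans

The two rarest classes, ss + th and + cu +, are the double crossovers. Comparing them with the parentals, only the cu allele has switched, so cu is the middle locus and the order is ss – cu – th.
Crossovers in the cu–th interval produce the single-crossover classes ss cu + and + + th (69 + 59 = 128) plus the double crossovers (8).
RF(cu–th) = (128 + 8) / 2000 = 136/2000 = 0.0680 → 6.8 centimorgans.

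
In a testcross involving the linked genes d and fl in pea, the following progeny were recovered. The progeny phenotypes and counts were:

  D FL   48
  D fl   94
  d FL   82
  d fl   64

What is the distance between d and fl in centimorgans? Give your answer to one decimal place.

38.9 centimorgans

The two most frequent classes, D fl (94) and d FL (82), are the parental types, so the F1 was D fl / d FL.
The recombinant classes are D FL and d fl: 48 + 64 = 112.
Recombination frequency = 112/288 = 0.3889 ≈ 38.9%, i.e. 38.9 centimorgans.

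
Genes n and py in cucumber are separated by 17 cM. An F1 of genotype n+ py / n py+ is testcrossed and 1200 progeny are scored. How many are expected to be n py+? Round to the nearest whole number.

A map distance of 17 cM corresponds to a recombination frequency of 0.170.
The F1 is n+ py / n py+, so n py+ is a parental gamete class with expected frequency (1 − r)/2 = 0.830/2 = 0.4150.
Expected number = 0.4150 × 1200 = 498.00 ≈ 498.

498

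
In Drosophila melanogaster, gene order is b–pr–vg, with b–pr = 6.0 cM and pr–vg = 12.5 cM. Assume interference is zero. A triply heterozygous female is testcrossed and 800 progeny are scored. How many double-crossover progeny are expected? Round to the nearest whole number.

6

Map distances give recombination frequencies of 0.060 and 0.125 for the two intervals.
With no interference, expected double-crossover frequency = 0.060 × 0.125 = 0.00750.
Expected number = 0.00750 × 800 = 6.00 ≈ 6.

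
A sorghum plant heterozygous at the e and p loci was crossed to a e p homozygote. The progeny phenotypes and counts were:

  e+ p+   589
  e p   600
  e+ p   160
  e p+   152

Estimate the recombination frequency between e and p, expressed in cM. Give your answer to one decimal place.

20.8 cM

The two most frequent classes, e+ p+ (589) and e p (600), are the parental types, so the F1 was e+ p+ / e p.
The recombinant classes are e+ p and e p+: 160 + 152 = 312.
Recombination frequency = 312/1501 = 0.2079 ≈ 20.8%, i.e. 20.8 cM.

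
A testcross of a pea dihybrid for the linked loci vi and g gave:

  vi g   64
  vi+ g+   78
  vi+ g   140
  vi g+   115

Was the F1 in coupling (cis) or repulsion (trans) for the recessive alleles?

The two most frequent classes are vi+ g (140) and vi g+ (115); these are the parental (non-recombinant) types.
So the F1 carried vi+ g on one chromosome and vi g+ on the other — the recessive alleles are on opposite chromosomes (trans / repulsion).

trans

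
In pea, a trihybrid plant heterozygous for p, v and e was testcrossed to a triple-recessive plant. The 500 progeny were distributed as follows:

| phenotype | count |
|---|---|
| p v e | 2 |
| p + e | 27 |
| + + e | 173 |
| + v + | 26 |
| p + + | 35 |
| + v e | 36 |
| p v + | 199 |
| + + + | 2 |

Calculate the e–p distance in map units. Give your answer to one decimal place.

The two most frequent reciprocal classes, + + e and p v +, are the parental types, so the F1 was + + e / p v +.
The two rarest classes, + + + and p v e, are the double crossovers. Comparing them with the parentals, only the e allele has switched, so e is the middle locus and the order is v – e – p.
Crossovers in the e–p interval produce the single-crossover classes p + e and + v + (27 + 26 = 53) plus the double crossovers (4).
RF(e–p) = (53 + 4) / 500 = 57/500 = 0.1140 → 11.4 map units.

11.4 map units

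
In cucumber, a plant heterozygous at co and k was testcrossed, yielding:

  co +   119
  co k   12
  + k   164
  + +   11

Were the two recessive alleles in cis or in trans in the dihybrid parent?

The two most frequent classes are + k (164) and co + (119); these are the parental (non-recombinant) types.
So the F1 carried + k on one chromosome and co + on the other — the recessive alleles are on opposite chromosomes (trans / repulsion).

trans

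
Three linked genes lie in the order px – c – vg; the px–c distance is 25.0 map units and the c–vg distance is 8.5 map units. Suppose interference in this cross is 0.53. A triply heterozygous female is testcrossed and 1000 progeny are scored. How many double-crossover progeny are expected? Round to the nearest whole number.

10

Map distances give recombination frequencies of 0.250 and 0.085 for the two intervals.
With interference 0.53 (so coincidence = 0.47), expected double-crossover frequency = 0.250 × 0.085 × 0.47 = 0.00999.
Expected number = 0.00999 × 1000 = 9.99 ≈ 10.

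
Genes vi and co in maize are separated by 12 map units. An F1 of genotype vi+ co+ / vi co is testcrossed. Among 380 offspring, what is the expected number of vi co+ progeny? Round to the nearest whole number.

A map distance of 12 map units corresponds to a recombination frequency of 0.120.
The F1 is vi+ co+ / vi co, so vi co+ is a recombinant gamete class with expected frequency r/2 = 0.120/2 = 0.0600.
Expected number = 0.0600 × 380 = 22.80 ≈ 23.

23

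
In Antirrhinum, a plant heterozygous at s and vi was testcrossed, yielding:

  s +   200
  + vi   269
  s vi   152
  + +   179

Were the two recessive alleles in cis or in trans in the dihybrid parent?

trans

The two most frequent classes are + vi (269) and s + (200); these are the parental (non-recombinant) types.
So the F1 carried + vi on one chromosome and s + on the other — the recessive alleles are on opposite chromosomes (trans / repulsion).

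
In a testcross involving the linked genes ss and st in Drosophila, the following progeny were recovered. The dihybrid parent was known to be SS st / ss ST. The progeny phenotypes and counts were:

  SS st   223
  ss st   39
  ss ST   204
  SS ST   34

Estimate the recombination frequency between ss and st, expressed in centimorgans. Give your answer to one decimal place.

The recombinant classes are SS ST and ss st: 34 + 39 = 73.
Recombination frequency = 73/500 = 0.1460 ≈ 14.6%, i.e. 14.6 centimorgans.

14.6 centimorgans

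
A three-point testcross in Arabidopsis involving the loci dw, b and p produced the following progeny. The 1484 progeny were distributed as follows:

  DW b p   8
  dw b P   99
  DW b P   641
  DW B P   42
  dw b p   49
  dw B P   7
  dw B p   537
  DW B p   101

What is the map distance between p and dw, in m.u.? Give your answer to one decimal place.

14.5 m.u.

The two most frequent reciprocal classes, DW b P and dw B p, are the parental types, so the F1 was DW b P / dw B p.
The two rarest classes, DW b p and dw B P, are the double crossovers. Comparing them with the parentals, only the p allele has switched, so p is the middle locus and the order is dw – p – b.
Crossovers in the dw–p interval produce the single-crossover classes dw b P and DW B p (99 + 101 = 200) plus the double crossovers (15).
RF(dw–p) = (200 + 15) / 1484 = 215/1484 = 0.1449 → 14.5 m.u.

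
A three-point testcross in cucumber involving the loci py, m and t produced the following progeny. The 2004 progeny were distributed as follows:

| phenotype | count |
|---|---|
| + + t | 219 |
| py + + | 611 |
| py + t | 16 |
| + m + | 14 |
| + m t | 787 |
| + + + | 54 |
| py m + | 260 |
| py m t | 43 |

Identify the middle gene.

t

The two most frequent reciprocal classes, + m t and py + +, are the parental types, so the F1 was + m t / py + +.
The two rarest classes, + m + and py + t, are the double crossovers. Comparing them with the parentals, only the t allele has switched, so t is the middle locus and the order is py – t – m.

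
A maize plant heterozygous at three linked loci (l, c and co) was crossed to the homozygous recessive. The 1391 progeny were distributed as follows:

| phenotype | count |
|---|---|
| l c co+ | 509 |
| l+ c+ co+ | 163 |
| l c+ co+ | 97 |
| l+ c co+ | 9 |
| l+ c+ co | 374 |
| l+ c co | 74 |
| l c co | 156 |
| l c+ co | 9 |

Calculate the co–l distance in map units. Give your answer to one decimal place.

The two most frequent reciprocal classes, l+ c+ co and l c co+, are the parental types, so the F1 was l+ c+ co / l c co+.
The two rarest classes, l c+ co and l+ c co+, are the double crossovers. Comparing them with the parentals, only the l allele has switched, so l is the middle locus and the order is c – l – co.
Crossovers in the l–co interval produce the single-crossover classes l+ c+ co+ and l c co (163 + 156 = 319) plus the double crossovers (18).
RF(l–co) = (319 + 18) / 1391 = 337/1391 = 0.2423 → 24.2 map units.

24.2 map units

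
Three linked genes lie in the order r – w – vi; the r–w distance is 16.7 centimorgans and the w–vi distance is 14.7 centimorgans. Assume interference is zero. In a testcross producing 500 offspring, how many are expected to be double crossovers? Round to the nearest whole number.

Map distances give recombination frequencies of 0.167 and 0.147 for the two intervals.
With no interference, expected double-crossover frequency = 0.167 × 0.147 = 0.02455.
Expected number = 0.02455 × 500 = 12.27 ≈ 12.

12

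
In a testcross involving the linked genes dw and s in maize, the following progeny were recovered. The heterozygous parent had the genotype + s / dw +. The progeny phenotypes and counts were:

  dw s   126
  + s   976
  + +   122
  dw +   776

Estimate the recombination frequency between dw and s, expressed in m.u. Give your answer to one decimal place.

The recombinant classes are + + and dw s: 122 + 126 = 248.
Recombination frequency = 248/2000 = 0.1240 ≈ 12.4%, i.e. 12.4 m.u.

12.4 m.u.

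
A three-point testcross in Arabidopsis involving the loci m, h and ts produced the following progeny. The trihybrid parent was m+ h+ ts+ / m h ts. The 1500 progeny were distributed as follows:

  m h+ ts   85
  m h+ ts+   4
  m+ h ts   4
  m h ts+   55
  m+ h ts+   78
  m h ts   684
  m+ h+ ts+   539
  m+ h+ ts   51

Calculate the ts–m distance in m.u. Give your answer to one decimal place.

7.6 m.u.

The two rarest classes, m h+ ts+ and m+ h ts, are the double crossovers. Comparing them with the parentals, only the m allele has switched, so m is the middle locus and the order is ts – m – h.
Crossovers in the ts–m interval produce the single-crossover classes m+ h+ ts and m h ts+ (51 + 55 = 106) plus the double crossovers (8).
RF(ts–m) = (106 + 8) / 1500 = 114/1500 = 0.0760 → 7.6 m.u.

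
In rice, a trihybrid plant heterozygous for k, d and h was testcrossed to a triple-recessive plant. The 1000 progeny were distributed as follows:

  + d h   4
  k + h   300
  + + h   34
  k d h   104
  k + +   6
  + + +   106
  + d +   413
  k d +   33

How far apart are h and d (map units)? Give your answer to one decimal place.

The two most frequent reciprocal classes, + d + and k + h, are the parental types, so the F1 was + d + / k + h.
The two rarest classes, + d h and k + +, are the double crossovers. Comparing them with the parentals, only the h allele has switched, so h is the middle locus and the order is k – h – d.
Crossovers in the h–d interval produce the single-crossover classes + + + and k d h (106 + 104 = 210) plus the double crossovers (10).
RF(h–d) = (210 + 10) / 1000 = 220/1000 = 0.2200 → 22.0 map units.

22.0 map units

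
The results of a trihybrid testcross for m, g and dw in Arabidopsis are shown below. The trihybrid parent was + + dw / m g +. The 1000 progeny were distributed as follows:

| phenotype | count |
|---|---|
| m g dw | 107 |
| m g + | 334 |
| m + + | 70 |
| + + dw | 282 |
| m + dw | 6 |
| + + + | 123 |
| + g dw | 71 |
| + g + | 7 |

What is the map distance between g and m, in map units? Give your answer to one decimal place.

15.4 map units

The two rarest classes, m + dw and + g +, are the double crossovers. Comparing them with the parentals, only the m allele has switched, so m is the middle locus and the order is dw – m – g.
Crossovers in the m–g interval produce the single-crossover classes + g dw and m + + (71 + 70 = 141) plus the double crossovers (13).
RF(m–g) = (141 + 13) / 1000 = 154/1000 = 0.1540 → 15.4 map units.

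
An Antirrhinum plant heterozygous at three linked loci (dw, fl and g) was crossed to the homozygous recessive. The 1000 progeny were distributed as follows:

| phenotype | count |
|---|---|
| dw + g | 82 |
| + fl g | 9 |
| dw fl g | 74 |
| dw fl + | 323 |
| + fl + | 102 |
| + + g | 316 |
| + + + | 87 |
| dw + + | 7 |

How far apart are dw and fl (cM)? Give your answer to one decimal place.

20.0 cM

The two most frequent reciprocal classes, + + g and dw fl +, are the parental types, so the F1 was + + g / dw fl +.
The two rarest classes, + fl g and dw + +, are the double crossovers. Comparing them with the parentals, only the fl allele has switched, so fl is the middle locus and the order is g – fl – dw.
Crossovers in the fl–dw interval produce the single-crossover classes dw + g and + fl + (82 + 102 = 184) plus the double crossovers (16).
RF(fl–dw) = (184 + 16) / 1000 = 200/1000 = 0.2000 → 20.0 cM.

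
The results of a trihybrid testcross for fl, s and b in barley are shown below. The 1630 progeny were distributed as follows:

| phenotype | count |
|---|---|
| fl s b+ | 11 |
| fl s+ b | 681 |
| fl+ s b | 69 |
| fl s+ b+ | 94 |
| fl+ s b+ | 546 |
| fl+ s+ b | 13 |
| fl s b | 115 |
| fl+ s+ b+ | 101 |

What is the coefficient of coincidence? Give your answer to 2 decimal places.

The two most frequent reciprocal classes, fl s+ b and fl+ s b+, are the parental types, so the F1 was fl s+ b / fl+ s b+.
The two rarest classes, fl+ s+ b and fl s b+, are the double crossovers. Comparing them with the parentals, only the fl allele has switched, so fl is the middle locus and the order is s – fl – b.
s–fl: (216 + 24)/1630 = 0.1472; fl–b: (163 + 24)/1630 = 0.1147.
Expected DCO frequency = 0.1472 × 0.1147 ≈ 0.01688; observed = 24/1630 ≈ 0.01472.
Coefficient of coincidence = 0.01472/0.01688 ≈ 0.87.

0.87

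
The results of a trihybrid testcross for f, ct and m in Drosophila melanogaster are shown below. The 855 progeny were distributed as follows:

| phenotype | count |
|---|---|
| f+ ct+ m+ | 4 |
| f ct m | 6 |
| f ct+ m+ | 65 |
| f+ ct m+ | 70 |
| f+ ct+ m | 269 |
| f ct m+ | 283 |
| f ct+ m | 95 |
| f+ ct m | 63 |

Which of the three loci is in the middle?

The two most frequent reciprocal classes, f ct m+ and f+ ct+ m, are the parental types, so the F1 was f ct m+ / f+ ct+ m.
The two rarest classes, f ct m and f+ ct+ m+, are the double crossovers. Comparing them with the parentals, only the m allele has switched, so m is the middle locus and the order is f – m – ct.

m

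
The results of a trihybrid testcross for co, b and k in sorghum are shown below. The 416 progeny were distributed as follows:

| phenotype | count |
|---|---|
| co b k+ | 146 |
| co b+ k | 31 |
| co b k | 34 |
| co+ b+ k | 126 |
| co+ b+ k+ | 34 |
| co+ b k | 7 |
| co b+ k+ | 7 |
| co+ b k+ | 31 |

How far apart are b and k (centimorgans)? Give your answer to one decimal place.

19.7 centimorgans

The two most frequent reciprocal classes, co+ b+ k and co b k+, are the parental types, so the F1 was co+ b+ k / co b k+.
The two rarest classes, co+ b k and co b+ k+, are the double crossovers. Comparing them with the parentals, only the b allele has switched, so b is the middle locus and the order is co – b – k.
Crossovers in the b–k interval produce the single-crossover classes co+ b+ k+ and co b k (34 + 34 = 68) plus the double crossovers (14).
RF(b–k) = (68 + 14) / 416 = 82/416 = 0.1971 → 19.7 centimorgans.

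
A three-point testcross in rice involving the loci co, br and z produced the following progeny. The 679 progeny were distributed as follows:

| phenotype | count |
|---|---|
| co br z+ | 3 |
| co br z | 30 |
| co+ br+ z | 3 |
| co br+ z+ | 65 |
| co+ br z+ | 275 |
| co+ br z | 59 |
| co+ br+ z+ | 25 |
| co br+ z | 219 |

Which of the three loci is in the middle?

The two most frequent reciprocal classes, co br+ z and co+ br z+, are the parental types, so the F1 was co br+ z / co+ br z+.
The two rarest classes, co+ br+ z and co br z+, are the double crossovers. Comparing them with the parentals, only the co allele has switched, so co is the middle locus and the order is z – co – br.

co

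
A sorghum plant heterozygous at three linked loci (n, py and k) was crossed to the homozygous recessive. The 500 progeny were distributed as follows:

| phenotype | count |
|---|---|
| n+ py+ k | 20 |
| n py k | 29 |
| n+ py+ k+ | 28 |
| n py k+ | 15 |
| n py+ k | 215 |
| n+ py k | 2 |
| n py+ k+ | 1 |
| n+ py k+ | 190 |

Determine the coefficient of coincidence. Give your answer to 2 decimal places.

0.66

The two most frequent reciprocal classes, n py+ k and n+ py k+, are the parental types, so the F1 was n py+ k / n+ py k+.
The two rarest classes, n py+ k+ and n+ py k, are the double crossovers. Comparing them with the parentals, only the k allele has switched, so k is the middle locus and the order is py – k – n.
py–k: (57 + 3)/500 = 0.1200; k–n: (35 + 3)/500 = 0.0760.
Expected DCO frequency = 0.1200 × 0.0760 ≈ 0.00912; observed = 3/500 ≈ 0.00600.
Coefficient of coincidence = 0.00600/0.00912 ≈ 0.66.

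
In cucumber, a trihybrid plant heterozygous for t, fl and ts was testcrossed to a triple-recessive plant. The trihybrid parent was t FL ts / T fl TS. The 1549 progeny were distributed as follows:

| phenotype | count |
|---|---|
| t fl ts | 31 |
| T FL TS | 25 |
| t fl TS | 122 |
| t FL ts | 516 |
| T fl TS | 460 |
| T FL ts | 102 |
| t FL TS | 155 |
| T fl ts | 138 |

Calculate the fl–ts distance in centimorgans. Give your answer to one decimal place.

22.5 centimorgans

The two rarest classes, t fl ts and T FL TS, are the double crossovers. Comparing them with the parentals, only the fl allele has switched, so fl is the middle locus and the order is ts – fl – t.
Crossovers in the ts–fl interval produce the single-crossover classes t FL TS and T fl ts (155 + 138 = 293) plus the double crossovers (56).
RF(ts–fl) = (293 + 56) / 1549 = 349/1549 = 0.2253 → 22.5 centimorgans.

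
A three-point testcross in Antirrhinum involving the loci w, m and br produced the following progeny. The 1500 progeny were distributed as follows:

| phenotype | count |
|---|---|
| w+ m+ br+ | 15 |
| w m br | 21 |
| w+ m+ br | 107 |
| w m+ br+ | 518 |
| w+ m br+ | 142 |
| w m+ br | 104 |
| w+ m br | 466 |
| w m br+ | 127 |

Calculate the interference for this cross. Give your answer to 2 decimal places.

0.29

The two most frequent reciprocal classes, w m+ br+ and w+ m br, are the parental types, so the F1 was w m+ br+ / w+ m br.
The two rarest classes, w+ m+ br+ and w m br, are the double crossovers. Comparing them with the parentals, only the w allele has switched, so w is the middle locus and the order is m – w – br.
m–w: (234 + 36)/1500 = 0.1800; w–br: (246 + 36)/1500 = 0.1880.
Expected DCO frequency = 0.1800 × 0.1880 ≈ 0.03384; observed = 36/1500 ≈ 0.02400.
Coefficient of coincidence = 0.02400/0.03384 ≈ 0.71; interference = 1 − 0.71 = 0.29.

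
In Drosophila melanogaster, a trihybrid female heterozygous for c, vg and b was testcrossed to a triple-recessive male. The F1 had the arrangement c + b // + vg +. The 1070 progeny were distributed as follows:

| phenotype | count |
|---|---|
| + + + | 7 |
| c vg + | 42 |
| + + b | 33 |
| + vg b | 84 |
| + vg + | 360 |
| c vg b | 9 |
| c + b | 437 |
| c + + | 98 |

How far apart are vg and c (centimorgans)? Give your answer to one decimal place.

8.5 centimorgans

The two rarest classes, c vg b and + + +, are the double crossovers. Comparing them with the parentals, only the vg allele has switched, so vg is the middle locus and the order is c – vg – b.
Crossovers in the c–vg interval produce the single-crossover classes + + b and c vg + (33 + 42 = 75) plus the double crossovers (16).
RF(c–vg) = (75 + 16) / 1070 = 91/1070 = 0.0850 → 8.5 centimorgans.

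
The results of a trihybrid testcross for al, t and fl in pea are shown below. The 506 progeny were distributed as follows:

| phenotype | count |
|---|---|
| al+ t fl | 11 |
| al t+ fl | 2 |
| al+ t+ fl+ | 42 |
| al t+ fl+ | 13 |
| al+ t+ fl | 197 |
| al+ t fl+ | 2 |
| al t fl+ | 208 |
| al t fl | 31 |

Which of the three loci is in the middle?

The two most frequent reciprocal classes, al t fl+ and al+ t+ fl, are the parental types, so the F1 was al t fl+ / al+ t+ fl.
The two rarest classes, al+ t fl+ and al t+ fl, are the double crossovers. Comparing them with the parentals, only the al allele has switched, so al is the middle locus and the order is fl – al – t.

al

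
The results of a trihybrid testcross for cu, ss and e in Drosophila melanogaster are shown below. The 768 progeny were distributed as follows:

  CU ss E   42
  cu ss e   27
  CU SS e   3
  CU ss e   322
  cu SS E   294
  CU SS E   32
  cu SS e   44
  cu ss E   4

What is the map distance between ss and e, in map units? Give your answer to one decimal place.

12.1 map units

The two most frequent reciprocal classes, CU ss e and cu SS E, are the parental types, so the F1 was CU ss e / cu SS E.
The two rarest classes, CU SS e and cu ss E, are the double crossovers. Comparing them with the parentals, only the ss allele has switched, so ss is the middle locus and the order is cu – ss – e.
Crossovers in the ss–e interval produce the single-crossover classes CU ss E and cu SS e (42 + 44 = 86) plus the double crossovers (7).
RF(ss–e) = (86 + 7) / 768 = 93/768 = 0.1211 → 12.1 map units.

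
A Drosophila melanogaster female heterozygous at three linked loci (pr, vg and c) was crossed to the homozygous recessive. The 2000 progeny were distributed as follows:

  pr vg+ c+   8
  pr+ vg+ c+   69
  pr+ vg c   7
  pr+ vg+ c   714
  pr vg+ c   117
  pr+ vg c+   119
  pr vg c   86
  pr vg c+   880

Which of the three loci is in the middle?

The two most frequent reciprocal classes, pr vg c+ and pr+ vg+ c, are the parental types, so the F1 was pr vg c+ / pr+ vg+ c.
The two rarest classes, pr vg+ c+ and pr+ vg c, are the double crossovers. Comparing them with the parentals, only the vg allele has switched, so vg is the middle locus and the order is c – vg – pr.

vg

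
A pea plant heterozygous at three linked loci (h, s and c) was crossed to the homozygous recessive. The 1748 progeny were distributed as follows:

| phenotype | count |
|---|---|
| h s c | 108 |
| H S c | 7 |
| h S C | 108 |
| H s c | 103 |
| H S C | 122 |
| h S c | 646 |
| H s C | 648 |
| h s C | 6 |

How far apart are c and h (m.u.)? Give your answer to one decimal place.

The two most frequent reciprocal classes, H s C and h S c, are the parental types, so the F1 was H s C / h S c.
The two rarest classes, h s C and H S c, are the double crossovers. Comparing them with the parentals, only the h allele has switched, so h is the middle locus and the order is s – h – c.
Crossovers in the h–c interval produce the single-crossover classes H s c and h S C (103 + 108 = 211) plus the double crossovers (13).
RF(h–c) = (211 + 13) / 1748 = 224/1748 = 0.1281 → 12.8 m.u.

12.8 m.u.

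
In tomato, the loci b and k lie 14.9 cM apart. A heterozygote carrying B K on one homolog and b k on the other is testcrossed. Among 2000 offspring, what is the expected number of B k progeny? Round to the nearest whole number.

149

A map distance of 14.9 cM corresponds to a recombination frequency of 0.149.
The F1 is B K / b k, so B k is a recombinant gamete class with expected frequency r/2 = 0.149/2 = 0.0745.
Expected number = 0.0745 × 2000 = 149.00 ≈ 149.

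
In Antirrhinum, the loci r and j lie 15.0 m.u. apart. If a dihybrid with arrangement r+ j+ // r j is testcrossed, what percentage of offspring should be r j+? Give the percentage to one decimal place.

7.5%

A map distance of 15.0 m.u. corresponds to a recombination frequency of 0.150.
The F1 is r+ j+ / r j, so r j+ is a recombinant gamete class with expected frequency r/2 = 0.150/2 = 0.0750.
That is 0.0750 = 7.5% of the progeny.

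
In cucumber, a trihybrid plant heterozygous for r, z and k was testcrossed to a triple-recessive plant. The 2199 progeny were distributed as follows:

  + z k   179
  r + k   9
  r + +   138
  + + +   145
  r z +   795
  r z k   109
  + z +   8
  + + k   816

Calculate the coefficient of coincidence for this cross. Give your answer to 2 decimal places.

0.41

The two most frequent reciprocal classes, r z + and + + k, are the parental types, so the F1 was r z + / + + k.
The two rarest classes, + z + and r + k, are the double crossovers. Comparing them with the parentals, only the r allele has switched, so r is the middle locus and the order is k – r – z.
k–r: (254 + 17)/2199 = 0.1232; r–z: (317 + 17)/2199 = 0.1519.
Expected DCO frequency = 0.1232 × 0.1519 ≈ 0.01871; observed = 17/2199 ≈ 0.00773.
Coefficient of coincidence = 0.00773/0.01871 ≈ 0.41.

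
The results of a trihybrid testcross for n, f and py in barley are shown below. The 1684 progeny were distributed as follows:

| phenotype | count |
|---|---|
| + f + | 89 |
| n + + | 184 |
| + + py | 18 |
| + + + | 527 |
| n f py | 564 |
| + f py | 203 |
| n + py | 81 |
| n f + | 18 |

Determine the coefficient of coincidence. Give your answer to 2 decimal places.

The two most frequent reciprocal classes, + + + and n f py, are the parental types, so the F1 was + + + / n f py.
The two rarest classes, + + py and n f +, are the double crossovers. Comparing them with the parentals, only the py allele has switched, so py is the middle locus and the order is f – py – n.
f–py: (170 + 36)/1684 = 0.1223; py–n: (387 + 36)/1684 = 0.2512.
Expected DCO frequency = 0.1223 × 0.2512 ≈ 0.03072; observed = 36/1684 ≈ 0.02138.
Coefficient of coincidence = 0.02138/0.03072 ≈ 0.70.

0.70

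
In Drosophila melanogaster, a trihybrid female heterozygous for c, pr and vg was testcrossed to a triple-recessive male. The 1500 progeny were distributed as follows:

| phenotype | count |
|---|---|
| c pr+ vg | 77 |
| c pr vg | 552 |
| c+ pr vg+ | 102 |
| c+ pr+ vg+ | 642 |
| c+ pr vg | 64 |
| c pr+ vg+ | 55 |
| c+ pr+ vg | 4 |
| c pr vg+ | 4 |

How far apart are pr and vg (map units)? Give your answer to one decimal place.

The two most frequent reciprocal classes, c+ pr+ vg+ and c pr vg, are the parental types, so the F1 was c+ pr+ vg+ / c pr vg.
The two rarest classes, c+ pr+ vg and c pr vg+, are the double crossovers. Comparing them with the parentals, only the vg allele has switched, so vg is the middle locus and the order is c – vg – pr.
Crossovers in the vg–pr interval produce the single-crossover classes c+ pr vg+ and c pr+ vg (102 + 77 = 179) plus the double crossovers (8).
RF(vg–pr) = (179 + 8) / 1500 = 187/1500 = 0.1247 → 12.5 map units.

12.5 map units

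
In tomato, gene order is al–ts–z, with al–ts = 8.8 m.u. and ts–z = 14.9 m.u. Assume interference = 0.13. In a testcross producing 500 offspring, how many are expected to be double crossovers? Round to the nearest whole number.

Map distances give recombination frequencies of 0.088 and 0.149 for the two intervals.
With interference 0.13 (so coincidence = 0.87), expected double-crossover frequency = 0.088 × 0.149 × 0.87 = 0.01141.
Expected number = 0.01141 × 500 = 5.70 ≈ 6.

6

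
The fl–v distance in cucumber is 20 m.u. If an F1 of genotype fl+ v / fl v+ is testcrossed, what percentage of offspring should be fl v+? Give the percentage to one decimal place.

40.0%

A map distance of 20 m.u. corresponds to a recombination frequency of 0.200.
The F1 is fl+ v / fl v+, so fl v+ is a parental gamete class with expected frequency (1 − r)/2 = 0.800/2 = 0.4000.
That is 0.4000 = 40.0% of the progeny.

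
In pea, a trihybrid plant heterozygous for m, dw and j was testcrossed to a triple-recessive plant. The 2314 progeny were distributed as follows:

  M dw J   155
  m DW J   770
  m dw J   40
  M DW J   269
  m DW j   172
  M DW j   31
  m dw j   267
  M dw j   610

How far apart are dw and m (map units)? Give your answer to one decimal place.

26.2 map units

The two most frequent reciprocal classes, m DW J and M dw j, are the parental types, so the F1 was m DW J / M dw j.
The two rarest classes, m dw J and M DW j, are the double crossovers. Comparing them with the parentals, only the dw allele has switched, so dw is the middle locus and the order is m – dw – j.
Crossovers in the m–dw interval produce the single-crossover classes M DW J and m dw j (269 + 267 = 536) plus the double crossovers (71).
RF(m–dw) = (536 + 71) / 2314 = 607/2314 = 0.2623 → 26.2 map units.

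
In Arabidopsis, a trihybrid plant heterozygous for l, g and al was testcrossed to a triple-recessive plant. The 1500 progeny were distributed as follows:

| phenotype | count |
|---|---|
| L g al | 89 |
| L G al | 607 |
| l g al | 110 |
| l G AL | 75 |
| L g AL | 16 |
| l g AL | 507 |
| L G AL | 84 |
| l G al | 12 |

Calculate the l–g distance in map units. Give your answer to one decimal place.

The two most frequent reciprocal classes, l g AL and L G al, are the parental types, so the F1 was l g AL / L G al.
The two rarest classes, L g AL and l G al, are the double crossovers. Comparing them with the parentals, only the l allele has switched, so l is the middle locus and the order is g – l – al.
Crossovers in the g–l interval produce the single-crossover classes l G AL and L g al (75 + 89 = 164) plus the double crossovers (28).
RF(g–l) = (164 + 28) / 1500 = 192/1500 = 0.1280 → 12.8 map units.

12.8 map units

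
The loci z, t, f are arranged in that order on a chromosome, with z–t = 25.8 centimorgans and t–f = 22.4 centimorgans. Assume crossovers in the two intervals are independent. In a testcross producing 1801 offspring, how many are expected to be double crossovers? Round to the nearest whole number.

Map distances give recombination frequencies of 0.258 and 0.224 for the two intervals.
With no interference, expected double-crossover frequency = 0.258 × 0.224 = 0.05779.
Expected number = 0.05779 × 1801 = 104.08 ≈ 104.

104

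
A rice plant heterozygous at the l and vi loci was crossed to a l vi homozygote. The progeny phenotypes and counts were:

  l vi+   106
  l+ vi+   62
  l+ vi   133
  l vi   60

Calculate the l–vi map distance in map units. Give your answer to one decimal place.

33.8 map units

The two most frequent classes, l+ vi (133) and l vi+ (106), are the parental types, so the F1 was l+ vi / l vi+.
The recombinant classes are l+ vi+ and l vi: 62 + 60 = 122.
Recombination frequency = 122/361 = 0.3380 ≈ 33.8%, i.e. 33.8 map units.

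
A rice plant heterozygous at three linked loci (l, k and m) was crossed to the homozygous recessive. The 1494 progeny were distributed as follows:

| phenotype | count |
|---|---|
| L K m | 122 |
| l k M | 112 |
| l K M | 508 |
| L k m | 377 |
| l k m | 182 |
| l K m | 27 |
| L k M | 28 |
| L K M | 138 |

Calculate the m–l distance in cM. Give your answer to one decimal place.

25.1 cM

The two most frequent reciprocal classes, L k m and l K M, are the parental types, so the F1 was L k m / l K M.
The two rarest classes, L k M and l K m, are the double crossovers. Comparing them with the parentals, only the m allele has switched, so m is the middle locus and the order is l – m – k.
Crossovers in the l–m interval produce the single-crossover classes l k m and L K M (182 + 138 = 320) plus the double crossovers (55).
RF(l–m) = (320 + 55) / 1494 = 375/1494 = 0.2510 → 25.1 cM.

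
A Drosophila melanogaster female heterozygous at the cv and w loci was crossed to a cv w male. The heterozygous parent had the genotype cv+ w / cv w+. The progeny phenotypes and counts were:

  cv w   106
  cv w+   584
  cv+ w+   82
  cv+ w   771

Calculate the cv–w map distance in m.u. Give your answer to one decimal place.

12.2 m.u.

The recombinant classes are cv+ w+ and cv w: 82 + 106 = 188.
Recombination frequency = 188/1543 = 0.1218 ≈ 12.2%, i.e. 12.2 m.u.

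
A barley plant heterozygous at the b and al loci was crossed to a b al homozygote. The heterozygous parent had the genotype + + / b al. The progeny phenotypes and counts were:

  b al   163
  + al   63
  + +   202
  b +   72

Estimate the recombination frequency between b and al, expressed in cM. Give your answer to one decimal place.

The recombinant classes are + al and b +: 63 + 72 = 135.
Recombination frequency = 135/500 = 0.2700 ≈ 27.0%, i.e. 27.0 cM.

27.0 cM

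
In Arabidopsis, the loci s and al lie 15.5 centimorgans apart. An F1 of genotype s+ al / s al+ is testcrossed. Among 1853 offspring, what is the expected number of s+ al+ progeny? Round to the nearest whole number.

A map distance of 15.5 centimorgans corresponds to a recombination frequency of 0.155.
The F1 is s+ al / s al+, so s+ al+ is a recombinant gamete class with expected frequency r/2 = 0.155/2 = 0.0775.
Expected number = 0.0775 × 1853 = 143.61 ≈ 144.

144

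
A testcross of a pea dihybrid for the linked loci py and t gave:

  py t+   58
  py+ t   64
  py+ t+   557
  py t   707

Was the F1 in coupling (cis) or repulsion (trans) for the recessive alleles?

The two most frequent classes are py+ t+ (557) and py t (707); these are the parental (non-recombinant) types.
So the F1 carried py+ t+ on one chromosome and py t on the other — the recessive alleles are on the same chromosome (cis / coupling).

cis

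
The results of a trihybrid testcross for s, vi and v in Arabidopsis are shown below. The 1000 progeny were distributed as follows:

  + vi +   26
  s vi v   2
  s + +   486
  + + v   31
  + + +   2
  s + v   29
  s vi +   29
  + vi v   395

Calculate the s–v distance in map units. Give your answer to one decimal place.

5.9 map units

The two most frequent reciprocal classes, s + + and + vi v, are the parental types, so the F1 was s + + / + vi v.
The two rarest classes, + + + and s vi v, are the double crossovers. Comparing them with the parentals, only the s allele has switched, so s is the middle locus and the order is v – s – vi.
Crossovers in the v–s interval produce the single-crossover classes s + v and + vi + (29 + 26 = 55) plus the double crossovers (4).
RF(v–s) = (55 + 4) / 1000 = 59/1000 = 0.0590 → 5.9 map units.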